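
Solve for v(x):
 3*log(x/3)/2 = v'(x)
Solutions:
 v(x) = C1 + 3*x*log(x)/2 - 3*x*log(3)/2 - 3*x/2


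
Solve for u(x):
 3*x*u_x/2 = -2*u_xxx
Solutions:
 u(x) = C1 + Integral(C2*airyai(-6^(1/3)*x/2) + C3*airybi(-6^(1/3)*x/2), x)


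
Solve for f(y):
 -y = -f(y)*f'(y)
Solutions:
 f(y) = -sqrt(C1 + y^2)
 f(y) = sqrt(C1 + y^2)


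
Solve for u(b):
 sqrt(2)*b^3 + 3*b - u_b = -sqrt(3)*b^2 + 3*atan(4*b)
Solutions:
 u(b) = C1 + sqrt(2)*b^4/4 + sqrt(3)*b^3/3 + 3*b^2/2 - 3*b*atan(4*b) + 3*log(16*b^2 + 1)/8


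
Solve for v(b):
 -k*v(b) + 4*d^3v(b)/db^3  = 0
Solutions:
 v(b) = C1*exp(2^(1/3)*b*k^(1/3)/2) + C2*exp(2^(1/3)*b*k^(1/3)*(-1 + sqrt(3)*I)/4) + C3*exp(-2^(1/3)*b*k^(1/3)*(1 + sqrt(3)*I)/4)


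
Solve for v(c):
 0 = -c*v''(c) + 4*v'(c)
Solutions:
 v(c) = C1 + C2*c^5


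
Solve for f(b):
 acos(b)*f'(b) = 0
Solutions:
 f(b) = C1


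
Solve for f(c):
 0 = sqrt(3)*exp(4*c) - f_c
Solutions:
 f(c) = C1 + sqrt(3)*exp(4*c)/4


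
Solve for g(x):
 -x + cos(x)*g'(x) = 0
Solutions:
 g(x) = C1 + Integral(x/cos(x), x)


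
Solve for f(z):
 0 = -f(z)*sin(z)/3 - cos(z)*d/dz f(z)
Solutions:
 f(z) = C1*cos(z)^(1/3)


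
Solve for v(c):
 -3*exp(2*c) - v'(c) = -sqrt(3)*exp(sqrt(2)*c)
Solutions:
 v(c) = C1 - 3*exp(2*c)/2 + sqrt(6)*exp(sqrt(2)*c)/2


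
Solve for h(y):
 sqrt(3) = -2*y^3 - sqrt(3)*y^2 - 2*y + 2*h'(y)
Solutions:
 h(y) = C1 + y^4/4 + sqrt(3)*y^3/6 + y^2/2 + sqrt(3)*y/2


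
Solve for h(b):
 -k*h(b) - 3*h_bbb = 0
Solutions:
 h(b) = C1*exp(3^(2/3)*b*(-k)^(1/3)/3) + C2*exp(b*(-k)^(1/3)*(-3^(2/3) + 3*3^(1/6)*I)/6) + C3*exp(-b*(-k)^(1/3)*(3^(2/3) + 3*3^(1/6)*I)/6)


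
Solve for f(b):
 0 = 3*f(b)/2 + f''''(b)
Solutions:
 f(b) = (C1*sin(6^(1/4)*b/2) + C2*cos(6^(1/4)*b/2))*exp(-6^(1/4)*b/2) + (C3*sin(6^(1/4)*b/2) + C4*cos(6^(1/4)*b/2))*exp(6^(1/4)*b/2)


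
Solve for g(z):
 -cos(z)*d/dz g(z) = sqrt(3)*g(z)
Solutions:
 g(z) = C1*(sin(z) - 1)^(sqrt(3)/2)/(sin(z) + 1)^(sqrt(3)/2)


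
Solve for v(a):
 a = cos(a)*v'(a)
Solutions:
 v(a) = C1 + Integral(a/cos(a), a)


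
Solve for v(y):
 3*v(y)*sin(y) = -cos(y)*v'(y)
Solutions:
 v(y) = C1*cos(y)^3


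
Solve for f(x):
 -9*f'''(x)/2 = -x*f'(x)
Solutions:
 f(x) = C1 + Integral(C2*airyai(6^(1/3)*x/3) + C3*airybi(6^(1/3)*x/3), x)


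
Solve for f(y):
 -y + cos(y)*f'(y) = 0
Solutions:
 f(y) = C1 + Integral(y/cos(y), y)


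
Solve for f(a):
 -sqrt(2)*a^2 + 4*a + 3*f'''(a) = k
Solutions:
 f(a) = C1 + C2*a + C3*a^2 + sqrt(2)*a^5/180 - a^4/18 + a^3*k/18


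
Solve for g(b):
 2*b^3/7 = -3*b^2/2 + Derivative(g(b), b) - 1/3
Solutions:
 g(b) = C1 + b^4/14 + b^3/2 + b/3


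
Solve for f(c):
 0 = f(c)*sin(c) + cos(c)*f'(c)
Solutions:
 f(c) = C1*cos(c)


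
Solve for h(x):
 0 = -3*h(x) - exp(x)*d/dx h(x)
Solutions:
 h(x) = C1*exp(3*exp(-x))


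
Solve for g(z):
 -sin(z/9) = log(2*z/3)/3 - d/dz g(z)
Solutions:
 g(z) = C1 + z*log(z)/3 - z*log(3)/3 - z/3 + z*log(2)/3 - 9*cos(z/9)


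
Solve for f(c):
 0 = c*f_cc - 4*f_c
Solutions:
 f(c) = C1 + C2*c^5


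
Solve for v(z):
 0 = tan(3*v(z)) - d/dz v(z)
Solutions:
 v(z) = -asin(C1*exp(3*z))/3 + pi/3
 v(z) = asin(C1*exp(3*z))/3


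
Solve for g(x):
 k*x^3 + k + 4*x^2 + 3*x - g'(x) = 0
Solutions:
 g(x) = C1 + k*x^4/4 + k*x + 4*x^3/3 + 3*x^2/2


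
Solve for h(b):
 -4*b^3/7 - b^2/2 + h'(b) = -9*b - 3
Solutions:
 h(b) = C1 + b^4/7 + b^3/6 - 9*b^2/2 - 3*b


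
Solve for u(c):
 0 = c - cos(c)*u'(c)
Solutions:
 u(c) = C1 + Integral(c/cos(c), c)


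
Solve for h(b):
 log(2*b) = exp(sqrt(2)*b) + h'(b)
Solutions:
 h(b) = C1 + b*log(b) + b*(-1 + log(2)) - sqrt(2)*exp(sqrt(2)*b)/2


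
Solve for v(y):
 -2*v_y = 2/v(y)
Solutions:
 v(y) = -sqrt(C1 - 2*y)
 v(y) = sqrt(C1 - 2*y)


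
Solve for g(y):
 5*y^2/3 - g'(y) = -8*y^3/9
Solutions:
 g(y) = C1 + 2*y^4/9 + 5*y^3/9


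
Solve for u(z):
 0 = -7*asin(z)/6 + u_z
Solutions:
 u(z) = C1 + 7*z*asin(z)/6 + 7*sqrt(1 - z^2)/6


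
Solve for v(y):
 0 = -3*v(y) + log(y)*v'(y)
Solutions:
 v(y) = C1*exp(3*li(y))


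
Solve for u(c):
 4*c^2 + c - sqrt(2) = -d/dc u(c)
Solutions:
 u(c) = C1 - 4*c^3/3 - c^2/2 + sqrt(2)*c


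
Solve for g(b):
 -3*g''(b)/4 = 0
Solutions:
 g(b) = C1 + C2*b


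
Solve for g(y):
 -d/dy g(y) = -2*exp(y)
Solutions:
 g(y) = C1 + 2*exp(y)


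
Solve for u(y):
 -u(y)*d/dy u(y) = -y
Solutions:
 u(y) = -sqrt(C1 + y^2)
 u(y) = sqrt(C1 + y^2)


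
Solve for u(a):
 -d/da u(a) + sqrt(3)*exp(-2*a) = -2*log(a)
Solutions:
 u(a) = C1 + 2*a*log(a) - 2*a - sqrt(3)*exp(-2*a)/2


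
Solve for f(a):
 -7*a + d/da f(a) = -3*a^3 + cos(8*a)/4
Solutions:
 f(a) = C1 - 3*a^4/4 + 7*a^2/2 + sin(8*a)/32


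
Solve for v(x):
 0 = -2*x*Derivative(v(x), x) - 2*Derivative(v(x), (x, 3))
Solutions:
 v(x) = C1 + Integral(C2*airyai(-x) + C3*airybi(-x), x)


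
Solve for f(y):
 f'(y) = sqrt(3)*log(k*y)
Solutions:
 f(y) = C1 + sqrt(3)*y*log(k*y) - sqrt(3)*y


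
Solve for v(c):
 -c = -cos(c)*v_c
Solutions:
 v(c) = C1 + Integral(c/cos(c), c)


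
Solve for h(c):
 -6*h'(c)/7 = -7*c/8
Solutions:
 h(c) = C1 + 49*c^2/96


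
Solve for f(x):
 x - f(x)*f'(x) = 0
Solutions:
 f(x) = -sqrt(C1 + x^2)
 f(x) = sqrt(C1 + x^2)


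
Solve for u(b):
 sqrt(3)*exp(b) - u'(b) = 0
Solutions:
 u(b) = C1 + sqrt(3)*exp(b)


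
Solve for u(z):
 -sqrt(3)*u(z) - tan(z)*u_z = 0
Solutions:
 u(z) = C1/sin(z)^(sqrt(3))


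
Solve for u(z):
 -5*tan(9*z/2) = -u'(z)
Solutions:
 u(z) = C1 - 10*log(cos(9*z/2))/9


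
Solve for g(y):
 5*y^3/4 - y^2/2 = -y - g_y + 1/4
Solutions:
 g(y) = C1 - 5*y^4/16 + y^3/6 - y^2/2 + y/4


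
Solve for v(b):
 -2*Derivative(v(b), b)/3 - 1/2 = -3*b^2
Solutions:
 v(b) = C1 + 3*b^3/2 - 3*b/4


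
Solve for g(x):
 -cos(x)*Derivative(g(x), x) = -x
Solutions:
 g(x) = C1 + Integral(x/cos(x), x)


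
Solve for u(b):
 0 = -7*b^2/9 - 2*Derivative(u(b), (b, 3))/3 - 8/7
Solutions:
 u(b) = C1 + C2*b + C3*b^2 - 7*b^5/360 - 2*b^3/7


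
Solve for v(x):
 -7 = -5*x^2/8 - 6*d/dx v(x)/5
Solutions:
 v(x) = C1 - 25*x^3/144 + 35*x/6


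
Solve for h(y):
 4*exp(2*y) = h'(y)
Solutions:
 h(y) = C1 + 2*exp(2*y)


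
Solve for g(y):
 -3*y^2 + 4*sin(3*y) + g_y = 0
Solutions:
 g(y) = C1 + y^3 + 4*cos(3*y)/3


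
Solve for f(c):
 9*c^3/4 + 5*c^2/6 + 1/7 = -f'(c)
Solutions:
 f(c) = C1 - 9*c^4/16 - 5*c^3/18 - c/7


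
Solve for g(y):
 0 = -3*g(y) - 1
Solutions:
 g(y) = -1/3


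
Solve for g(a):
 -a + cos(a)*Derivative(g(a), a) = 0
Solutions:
 g(a) = C1 + Integral(a/cos(a), a)


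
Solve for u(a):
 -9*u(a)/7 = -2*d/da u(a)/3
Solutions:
 u(a) = C1*exp(27*a/14)


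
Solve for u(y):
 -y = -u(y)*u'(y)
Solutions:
 u(y) = -sqrt(C1 + y^2)
 u(y) = sqrt(C1 + y^2)


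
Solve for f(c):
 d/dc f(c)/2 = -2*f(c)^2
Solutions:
 f(c) = 1/(C1 + 4*c)


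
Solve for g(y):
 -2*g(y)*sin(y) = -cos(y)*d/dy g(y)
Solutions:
 g(y) = C1/cos(y)^2


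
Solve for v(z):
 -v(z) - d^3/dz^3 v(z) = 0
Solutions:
 v(z) = C3*exp(-z) + (C1*sin(sqrt(3)*z/2) + C2*cos(sqrt(3)*z/2))*exp(z/2)


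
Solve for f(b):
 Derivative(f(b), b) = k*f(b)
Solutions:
 f(b) = C1*exp(b*k)


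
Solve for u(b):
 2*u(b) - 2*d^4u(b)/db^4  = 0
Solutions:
 u(b) = C1*exp(-b) + C2*exp(b) + C3*sin(b) + C4*cos(b)


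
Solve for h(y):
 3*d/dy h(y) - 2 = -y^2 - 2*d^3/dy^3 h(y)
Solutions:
 h(y) = C1 + C2*sin(sqrt(6)*y/2) + C3*cos(sqrt(6)*y/2) - y^3/9 + 10*y/9


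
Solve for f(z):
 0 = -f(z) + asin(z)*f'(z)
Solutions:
 f(z) = C1*exp(Integral(1/asin(z), z))


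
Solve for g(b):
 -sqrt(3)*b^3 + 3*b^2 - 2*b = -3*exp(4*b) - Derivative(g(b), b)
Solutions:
 g(b) = C1 + sqrt(3)*b^4/4 - b^3 + b^2 - 3*exp(4*b)/4


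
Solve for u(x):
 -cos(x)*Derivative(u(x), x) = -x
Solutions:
 u(x) = C1 + Integral(x/cos(x), x)


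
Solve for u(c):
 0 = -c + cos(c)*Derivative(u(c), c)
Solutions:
 u(c) = C1 + Integral(c/cos(c), c)


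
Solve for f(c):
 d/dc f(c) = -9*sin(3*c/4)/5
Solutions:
 f(c) = C1 + 12*cos(3*c/4)/5


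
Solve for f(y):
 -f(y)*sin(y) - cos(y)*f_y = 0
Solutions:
 f(y) = C1*cos(y)


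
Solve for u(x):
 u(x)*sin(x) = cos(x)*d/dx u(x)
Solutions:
 u(x) = C1/cos(x)


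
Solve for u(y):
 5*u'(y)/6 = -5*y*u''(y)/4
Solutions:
 u(y) = C1 + C2*y^(1/3)


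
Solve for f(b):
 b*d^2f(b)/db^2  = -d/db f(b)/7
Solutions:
 f(b) = C1 + C2*b^(6/7)


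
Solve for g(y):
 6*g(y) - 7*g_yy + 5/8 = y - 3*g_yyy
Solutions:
 g(y) = C1*exp(y*(49/(sqrt(43) + 386/27)^(1/3) + 9*(sqrt(43) + 386/27)^(1/3) + 42)/54)*sin(sqrt(3)*y*(-9*(sqrt(43) + 386/27)^(1/3) + 49/(sqrt(43) + 386/27)^(1/3))/54) + C2*exp(y*(49/(sqrt(43) + 386/27)^(1/3) + 9*(sqrt(43) + 386/27)^(1/3) + 42)/54)*cos(sqrt(3)*y*(-9*(sqrt(43) + 386/27)^(1/3) + 49/(sqrt(43) + 386/27)^(1/3))/54) + C3*exp(y*(-9*(sqrt(43) + 386/27)^(1/3) - 49/(sqrt(43) + 386/27)^(1/3) + 21)/27) + y/6 - 5/48


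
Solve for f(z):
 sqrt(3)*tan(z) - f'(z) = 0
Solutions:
 f(z) = C1 - sqrt(3)*log(cos(z))


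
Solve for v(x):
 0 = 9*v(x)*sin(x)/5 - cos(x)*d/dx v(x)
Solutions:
 v(x) = C1/cos(x)^(9/5)


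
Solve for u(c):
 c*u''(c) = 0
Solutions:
 u(c) = C1 + C2*c


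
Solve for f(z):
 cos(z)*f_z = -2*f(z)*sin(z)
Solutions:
 f(z) = C1*cos(z)^2


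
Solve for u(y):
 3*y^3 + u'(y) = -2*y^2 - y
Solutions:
 u(y) = C1 - 3*y^4/4 - 2*y^3/3 - y^2/2


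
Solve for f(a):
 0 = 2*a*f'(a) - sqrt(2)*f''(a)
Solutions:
 f(a) = C1 + C2*erfi(2^(3/4)*a/2)


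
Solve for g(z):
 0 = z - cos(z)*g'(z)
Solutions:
 g(z) = C1 + Integral(z/cos(z), z)


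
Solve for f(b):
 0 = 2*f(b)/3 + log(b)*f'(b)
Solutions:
 f(b) = C1*exp(-2*li(b)/3)


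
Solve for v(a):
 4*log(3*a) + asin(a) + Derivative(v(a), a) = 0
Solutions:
 v(a) = C1 - 4*a*log(a) - a*asin(a) - 4*a*log(3) + 4*a - sqrt(1 - a^2)


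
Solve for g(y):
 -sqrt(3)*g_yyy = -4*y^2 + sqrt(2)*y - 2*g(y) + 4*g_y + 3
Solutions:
 g(y) = C1*exp(-y*(-4*3^(1/3)/(9 + sqrt(81 + 64*sqrt(3)))^(1/3) + 3^(1/6)*(9 + sqrt(81 + 64*sqrt(3)))^(1/3))/6)*sin(y*(4*3^(5/6)/(9 + sqrt(81 + 64*sqrt(3)))^(1/3) + 3^(2/3)*(9 + sqrt(81 + 64*sqrt(3)))^(1/3))/6) + C2*exp(-y*(-4*3^(1/3)/(9 + sqrt(81 + 64*sqrt(3)))^(1/3) + 3^(1/6)*(9 + sqrt(81 + 64*sqrt(3)))^(1/3))/6)*cos(y*(4*3^(5/6)/(9 + sqrt(81 + 64*sqrt(3)))^(1/3) + 3^(2/3)*(9 + sqrt(81 + 64*sqrt(3)))^(1/3))/6) + C3*exp(y*(-4*3^(1/3)/(9 + sqrt(81 + 64*sqrt(3)))^(1/3) + 3^(1/6)*(9 + sqrt(81 + 64*sqrt(3)))^(1/3))/3) - 2*y^2 - 8*y + sqrt(2)*y/2 - 29/2 + sqrt(2)


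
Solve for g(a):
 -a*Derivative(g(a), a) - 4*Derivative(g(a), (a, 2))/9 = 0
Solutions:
 g(a) = C1 + C2*erf(3*sqrt(2)*a/4)


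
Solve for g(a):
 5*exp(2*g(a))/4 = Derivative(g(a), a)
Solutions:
 g(a) = log(-sqrt(-1/(C1 + 5*a))) + log(2)/2
 g(a) = log(-1/(C1 + 5*a))/2 + log(2)/2


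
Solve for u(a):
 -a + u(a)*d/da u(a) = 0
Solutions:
 u(a) = -sqrt(C1 + a^2)
 u(a) = sqrt(C1 + a^2)


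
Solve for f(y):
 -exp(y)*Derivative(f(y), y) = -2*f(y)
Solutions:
 f(y) = C1*exp(-2*exp(-y))


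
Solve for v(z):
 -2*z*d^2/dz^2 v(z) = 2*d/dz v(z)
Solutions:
 v(z) = C1 + C2*log(z)


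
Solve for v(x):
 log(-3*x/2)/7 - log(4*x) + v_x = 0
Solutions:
 v(x) = C1 + 6*x*log(x)/7 + x*(-6 - log(3) + 15*log(2) - I*pi)/7


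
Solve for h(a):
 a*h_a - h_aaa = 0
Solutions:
 h(a) = C1 + Integral(C2*airyai(a) + C3*airybi(a), a)


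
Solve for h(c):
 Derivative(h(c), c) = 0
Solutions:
 h(c) = C1


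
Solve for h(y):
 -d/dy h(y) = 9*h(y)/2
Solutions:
 h(y) = C1*exp(-9*y/2)


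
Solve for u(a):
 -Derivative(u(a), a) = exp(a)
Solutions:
 u(a) = C1 - exp(a)


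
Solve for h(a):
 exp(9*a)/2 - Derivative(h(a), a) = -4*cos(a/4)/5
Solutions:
 h(a) = C1 + exp(9*a)/18 + 16*sin(a/4)/5


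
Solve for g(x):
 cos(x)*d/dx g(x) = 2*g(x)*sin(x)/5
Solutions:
 g(x) = C1/cos(x)^(2/5)


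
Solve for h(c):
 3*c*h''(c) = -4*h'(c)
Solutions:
 h(c) = C1 + C2/c^(1/3)


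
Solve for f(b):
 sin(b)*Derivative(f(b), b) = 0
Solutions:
 f(b) = C1


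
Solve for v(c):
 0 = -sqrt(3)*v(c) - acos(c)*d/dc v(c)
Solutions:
 v(c) = C1*exp(-sqrt(3)*Integral(1/acos(c), c))


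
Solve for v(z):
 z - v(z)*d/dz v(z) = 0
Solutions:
 v(z) = -sqrt(C1 + z^2)
 v(z) = sqrt(C1 + z^2)


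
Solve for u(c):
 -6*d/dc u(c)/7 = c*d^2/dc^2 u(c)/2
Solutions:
 u(c) = C1 + C2/c^(5/7)


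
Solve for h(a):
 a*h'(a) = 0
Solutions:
 h(a) = C1


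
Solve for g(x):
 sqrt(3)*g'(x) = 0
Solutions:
 g(x) = C1


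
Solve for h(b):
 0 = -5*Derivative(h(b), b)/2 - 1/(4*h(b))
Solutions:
 h(b) = -sqrt(C1 - 5*b)/5
 h(b) = sqrt(C1 - 5*b)/5


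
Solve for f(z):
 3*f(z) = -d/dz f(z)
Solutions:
 f(z) = C1*exp(-3*z)


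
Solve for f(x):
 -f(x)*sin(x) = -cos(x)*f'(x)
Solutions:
 f(x) = C1/cos(x)


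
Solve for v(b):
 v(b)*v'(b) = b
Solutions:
 v(b) = -sqrt(C1 + b^2)
 v(b) = sqrt(C1 + b^2)


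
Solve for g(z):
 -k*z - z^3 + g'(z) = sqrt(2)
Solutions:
 g(z) = C1 + k*z^2/2 + z^4/4 + sqrt(2)*z


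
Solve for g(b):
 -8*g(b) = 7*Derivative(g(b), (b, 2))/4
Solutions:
 g(b) = C1*sin(4*sqrt(14)*b/7) + C2*cos(4*sqrt(14)*b/7)


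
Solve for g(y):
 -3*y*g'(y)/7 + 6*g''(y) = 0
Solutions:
 g(y) = C1 + C2*erfi(sqrt(7)*y/14)


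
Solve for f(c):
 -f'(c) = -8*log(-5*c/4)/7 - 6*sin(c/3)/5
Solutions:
 f(c) = C1 + 8*c*log(-c)/7 - 16*c*log(2)/7 - 8*c/7 + 8*c*log(5)/7 - 18*cos(c/3)/5


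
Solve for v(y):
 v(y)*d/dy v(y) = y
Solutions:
 v(y) = -sqrt(C1 + y^2)
 v(y) = sqrt(C1 + y^2)


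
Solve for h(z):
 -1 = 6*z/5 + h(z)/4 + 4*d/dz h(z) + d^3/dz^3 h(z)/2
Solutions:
 h(z) = C1*exp(-6^(1/3)*z*(-(9 + sqrt(24657))^(1/3) + 16*6^(1/3)/(9 + sqrt(24657))^(1/3))/12)*sin(2^(1/3)*3^(1/6)*z*(4*2^(1/3)/(9 + sqrt(24657))^(1/3) + 3^(2/3)*(9 + sqrt(24657))^(1/3)/12)) + C2*exp(-6^(1/3)*z*(-(9 + sqrt(24657))^(1/3) + 16*6^(1/3)/(9 + sqrt(24657))^(1/3))/12)*cos(2^(1/3)*3^(1/6)*z*(4*2^(1/3)/(9 + sqrt(24657))^(1/3) + 3^(2/3)*(9 + sqrt(24657))^(1/3)/12)) + C3*exp(6^(1/3)*z*(-(9 + sqrt(24657))^(1/3) + 16*6^(1/3)/(9 + sqrt(24657))^(1/3))/6) - 24*z/5 + 364/5


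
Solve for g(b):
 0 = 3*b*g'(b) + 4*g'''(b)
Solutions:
 g(b) = C1 + Integral(C2*airyai(-6^(1/3)*b/2) + C3*airybi(-6^(1/3)*b/2), b)


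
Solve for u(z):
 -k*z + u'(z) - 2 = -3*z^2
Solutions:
 u(z) = C1 + k*z^2/2 - z^3 + 2*z


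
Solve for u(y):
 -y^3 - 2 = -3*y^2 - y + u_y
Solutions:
 u(y) = C1 - y^4/4 + y^3 + y^2/2 - 2*y


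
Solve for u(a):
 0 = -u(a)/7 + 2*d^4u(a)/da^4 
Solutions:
 u(a) = C1*exp(-14^(3/4)*a/14) + C2*exp(14^(3/4)*a/14) + C3*sin(14^(3/4)*a/14) + C4*cos(14^(3/4)*a/14)


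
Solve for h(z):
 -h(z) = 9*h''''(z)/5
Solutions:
 h(z) = (C1*sin(5^(1/4)*sqrt(6)*z/6) + C2*cos(5^(1/4)*sqrt(6)*z/6))*exp(-5^(1/4)*sqrt(6)*z/6) + (C3*sin(5^(1/4)*sqrt(6)*z/6) + C4*cos(5^(1/4)*sqrt(6)*z/6))*exp(5^(1/4)*sqrt(6)*z/6)


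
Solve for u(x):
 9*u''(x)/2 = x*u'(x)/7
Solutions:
 u(x) = C1 + C2*erfi(sqrt(7)*x/21)


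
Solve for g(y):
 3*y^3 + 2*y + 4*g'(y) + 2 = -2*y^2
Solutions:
 g(y) = C1 - 3*y^4/16 - y^3/6 - y^2/4 - y/2


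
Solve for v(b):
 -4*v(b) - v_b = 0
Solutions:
 v(b) = C1*exp(-4*b)


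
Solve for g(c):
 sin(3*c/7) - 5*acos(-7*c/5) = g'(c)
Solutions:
 g(c) = C1 - 5*c*acos(-7*c/5) - 5*sqrt(25 - 49*c^2)/7 - 7*cos(3*c/7)/3


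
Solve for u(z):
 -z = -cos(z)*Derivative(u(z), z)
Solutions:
 u(z) = C1 + Integral(z/cos(z), z)


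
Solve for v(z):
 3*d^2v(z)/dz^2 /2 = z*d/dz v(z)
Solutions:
 v(z) = C1 + C2*erfi(sqrt(3)*z/3)


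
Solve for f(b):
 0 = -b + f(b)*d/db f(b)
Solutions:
 f(b) = -sqrt(C1 + b^2)
 f(b) = sqrt(C1 + b^2)


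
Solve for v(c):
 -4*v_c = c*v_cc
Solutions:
 v(c) = C1 + C2/c^3


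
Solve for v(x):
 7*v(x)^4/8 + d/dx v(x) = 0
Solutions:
 v(x) = (-3^(2/3)/3 - 3^(1/6)*I)*(1/(C1 + 7*x))^(1/3)
 v(x) = (-3^(2/3)/3 + 3^(1/6)*I)*(1/(C1 + 7*x))^(1/3)
 v(x) = 2*(1/(C1 + 21*x))^(1/3)


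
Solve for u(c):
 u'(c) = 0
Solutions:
 u(c) = C1


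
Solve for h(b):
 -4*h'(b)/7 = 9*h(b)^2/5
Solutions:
 h(b) = 20/(C1 + 63*b)


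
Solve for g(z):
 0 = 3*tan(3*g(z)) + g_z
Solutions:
 g(z) = -asin(C1*exp(-9*z))/3 + pi/3
 g(z) = asin(C1*exp(-9*z))/3


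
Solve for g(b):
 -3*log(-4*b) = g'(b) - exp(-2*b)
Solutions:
 g(b) = C1 - 3*b*log(-b) + 3*b*(1 - 2*log(2)) - exp(-2*b)/2


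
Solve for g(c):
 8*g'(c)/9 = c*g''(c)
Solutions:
 g(c) = C1 + C2*c^(17/9)


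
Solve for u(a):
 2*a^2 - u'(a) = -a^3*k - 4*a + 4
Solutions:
 u(a) = C1 + a^4*k/4 + 2*a^3/3 + 2*a^2 - 4*a


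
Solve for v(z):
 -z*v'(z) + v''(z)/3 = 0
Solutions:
 v(z) = C1 + C2*erfi(sqrt(6)*z/2)


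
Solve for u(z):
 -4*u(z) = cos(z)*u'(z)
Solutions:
 u(z) = C1*(sin(z)^2 - 2*sin(z) + 1)/(sin(z)^2 + 2*sin(z) + 1)


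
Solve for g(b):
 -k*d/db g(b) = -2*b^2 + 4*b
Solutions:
 g(b) = C1 + 2*b^3/(3*k) - 2*b^2/k


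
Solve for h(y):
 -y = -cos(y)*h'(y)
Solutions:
 h(y) = C1 + Integral(y/cos(y), y)


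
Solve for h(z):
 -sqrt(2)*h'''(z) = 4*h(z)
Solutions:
 h(z) = C3*exp(-sqrt(2)*z) + (C1*sin(sqrt(6)*z/2) + C2*cos(sqrt(6)*z/2))*exp(sqrt(2)*z/2)


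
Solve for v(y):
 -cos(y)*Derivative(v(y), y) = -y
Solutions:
 v(y) = C1 + Integral(y/cos(y), y)


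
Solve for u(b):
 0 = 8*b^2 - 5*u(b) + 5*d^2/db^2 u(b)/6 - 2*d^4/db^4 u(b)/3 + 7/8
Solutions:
 u(b) = 8*b^2/5 + (C1*sin(15^(1/4)*2^(3/4)*b*sin(atan(sqrt(455)/5)/2)/2) + C2*cos(15^(1/4)*2^(3/4)*b*sin(atan(sqrt(455)/5)/2)/2))*exp(-15^(1/4)*2^(3/4)*b*cos(atan(sqrt(455)/5)/2)/2) + (C3*sin(15^(1/4)*2^(3/4)*b*sin(atan(sqrt(455)/5)/2)/2) + C4*cos(15^(1/4)*2^(3/4)*b*sin(atan(sqrt(455)/5)/2)/2))*exp(15^(1/4)*2^(3/4)*b*cos(atan(sqrt(455)/5)/2)/2) + 17/24


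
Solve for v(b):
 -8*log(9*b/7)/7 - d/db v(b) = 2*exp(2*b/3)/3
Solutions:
 v(b) = C1 - 8*b*log(b)/7 + 8*b*(-2*log(3) + 1 + log(7))/7 - exp(2*b/3)


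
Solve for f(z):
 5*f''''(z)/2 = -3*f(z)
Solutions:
 f(z) = (C1*sin(10^(3/4)*3^(1/4)*z/10) + C2*cos(10^(3/4)*3^(1/4)*z/10))*exp(-10^(3/4)*3^(1/4)*z/10) + (C3*sin(10^(3/4)*3^(1/4)*z/10) + C4*cos(10^(3/4)*3^(1/4)*z/10))*exp(10^(3/4)*3^(1/4)*z/10)


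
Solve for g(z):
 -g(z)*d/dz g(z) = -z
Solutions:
 g(z) = -sqrt(C1 + z^2)
 g(z) = sqrt(C1 + z^2)


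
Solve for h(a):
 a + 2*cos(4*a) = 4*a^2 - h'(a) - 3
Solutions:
 h(a) = C1 + 4*a^3/3 - a^2/2 - 3*a - sin(4*a)/2


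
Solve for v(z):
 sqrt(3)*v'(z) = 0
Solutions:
 v(z) = C1


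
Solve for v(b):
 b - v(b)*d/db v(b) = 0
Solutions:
 v(b) = -sqrt(C1 + b^2)
 v(b) = sqrt(C1 + b^2)


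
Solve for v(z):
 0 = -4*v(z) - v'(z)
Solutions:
 v(z) = C1*exp(-4*z)


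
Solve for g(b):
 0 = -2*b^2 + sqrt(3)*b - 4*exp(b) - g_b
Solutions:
 g(b) = C1 - 2*b^3/3 + sqrt(3)*b^2/2 - 4*exp(b)


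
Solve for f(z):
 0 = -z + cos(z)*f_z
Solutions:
 f(z) = C1 + Integral(z/cos(z), z)


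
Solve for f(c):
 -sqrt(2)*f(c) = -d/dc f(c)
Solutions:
 f(c) = C1*exp(sqrt(2)*c)


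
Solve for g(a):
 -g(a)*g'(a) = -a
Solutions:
 g(a) = -sqrt(C1 + a^2)
 g(a) = sqrt(C1 + a^2)


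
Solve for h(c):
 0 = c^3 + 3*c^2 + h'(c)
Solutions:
 h(c) = C1 - c^4/4 - c^3


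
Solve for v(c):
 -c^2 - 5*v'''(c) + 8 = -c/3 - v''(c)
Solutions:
 v(c) = C1 + C2*c + C3*exp(c/5) + c^4/12 + 29*c^3/18 + 121*c^2/6


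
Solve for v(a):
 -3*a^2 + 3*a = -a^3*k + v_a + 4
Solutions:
 v(a) = C1 + a^4*k/4 - a^3 + 3*a^2/2 - 4*a


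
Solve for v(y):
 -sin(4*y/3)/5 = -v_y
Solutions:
 v(y) = C1 - 3*cos(4*y/3)/20


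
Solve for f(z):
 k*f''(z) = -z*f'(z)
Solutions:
 f(z) = C1 + C2*sqrt(k)*erf(sqrt(2)*z*sqrt(1/k)/2)


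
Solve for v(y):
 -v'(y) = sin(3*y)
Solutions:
 v(y) = C1 + cos(3*y)/3


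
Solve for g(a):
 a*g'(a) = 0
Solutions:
 g(a) = C1


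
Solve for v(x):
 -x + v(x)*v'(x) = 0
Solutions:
 v(x) = -sqrt(C1 + x^2)
 v(x) = sqrt(C1 + x^2)


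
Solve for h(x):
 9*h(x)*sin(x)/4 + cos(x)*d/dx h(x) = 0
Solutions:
 h(x) = C1*cos(x)^(9/4)


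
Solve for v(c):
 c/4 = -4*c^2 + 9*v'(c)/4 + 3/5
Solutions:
 v(c) = C1 + 16*c^3/27 + c^2/18 - 4*c/15


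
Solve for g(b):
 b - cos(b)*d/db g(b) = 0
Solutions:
 g(b) = C1 + Integral(b/cos(b), b)


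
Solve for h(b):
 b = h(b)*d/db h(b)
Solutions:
 h(b) = -sqrt(C1 + b^2)
 h(b) = sqrt(C1 + b^2)


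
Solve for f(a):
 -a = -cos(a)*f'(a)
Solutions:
 f(a) = C1 + Integral(a/cos(a), a)


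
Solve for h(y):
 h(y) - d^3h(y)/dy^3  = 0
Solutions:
 h(y) = C3*exp(y) + (C1*sin(sqrt(3)*y/2) + C2*cos(sqrt(3)*y/2))*exp(-y/2)


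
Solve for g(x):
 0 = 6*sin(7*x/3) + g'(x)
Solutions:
 g(x) = C1 + 18*cos(7*x/3)/7


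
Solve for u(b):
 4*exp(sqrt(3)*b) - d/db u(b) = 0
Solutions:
 u(b) = C1 + 4*sqrt(3)*exp(sqrt(3)*b)/3


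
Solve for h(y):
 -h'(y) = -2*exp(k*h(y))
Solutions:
 h(y) = Piecewise((log(-1/(C1*k + 2*k*y))/k, Ne(k, 0)), (nan, True))
 h(y) = Piecewise((C1 + 2*y, Eq(k, 0)), (nan, True))


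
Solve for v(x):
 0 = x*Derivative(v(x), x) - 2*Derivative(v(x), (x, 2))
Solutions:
 v(x) = C1 + C2*erfi(x/2)


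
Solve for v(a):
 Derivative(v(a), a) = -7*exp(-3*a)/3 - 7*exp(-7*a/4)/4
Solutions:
 v(a) = C1 + 7*exp(-3*a)/9 + exp(-7*a/4)


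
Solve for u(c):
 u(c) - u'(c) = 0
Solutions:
 u(c) = C1*exp(c)


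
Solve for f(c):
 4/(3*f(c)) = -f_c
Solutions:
 f(c) = -sqrt(C1 - 24*c)/3
 f(c) = sqrt(C1 - 24*c)/3


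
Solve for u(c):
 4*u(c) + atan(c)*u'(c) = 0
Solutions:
 u(c) = C1*exp(-4*Integral(1/atan(c), c))


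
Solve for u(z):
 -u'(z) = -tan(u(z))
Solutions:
 u(z) = pi - asin(C1*exp(z))
 u(z) = asin(C1*exp(z))


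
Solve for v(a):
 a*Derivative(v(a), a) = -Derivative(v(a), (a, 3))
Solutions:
 v(a) = C1 + Integral(C2*airyai(-a) + C3*airybi(-a), a)


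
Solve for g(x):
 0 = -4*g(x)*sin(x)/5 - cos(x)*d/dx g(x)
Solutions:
 g(x) = C1*cos(x)^(4/5)


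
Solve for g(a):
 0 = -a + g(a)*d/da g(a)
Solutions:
 g(a) = -sqrt(C1 + a^2)
 g(a) = sqrt(C1 + a^2)


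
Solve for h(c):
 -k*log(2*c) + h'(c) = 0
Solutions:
 h(c) = C1 + c*k*log(c) - c*k + c*k*log(2)


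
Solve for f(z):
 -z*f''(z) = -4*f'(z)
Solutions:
 f(z) = C1 + C2*z^5


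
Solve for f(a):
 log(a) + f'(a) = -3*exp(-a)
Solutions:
 f(a) = C1 - a*log(a) + a + 3*exp(-a)


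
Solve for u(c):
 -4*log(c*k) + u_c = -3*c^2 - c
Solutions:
 u(c) = C1 - c^3 - c^2/2 + 4*c*log(c*k) - 4*c


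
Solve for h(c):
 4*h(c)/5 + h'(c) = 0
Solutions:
 h(c) = C1*exp(-4*c/5)


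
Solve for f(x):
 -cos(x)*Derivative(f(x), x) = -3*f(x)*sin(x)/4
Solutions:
 f(x) = C1/cos(x)^(3/4)


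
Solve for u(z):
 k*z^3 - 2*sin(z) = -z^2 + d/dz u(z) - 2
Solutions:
 u(z) = C1 + k*z^4/4 + z^3/3 + 2*z + 2*cos(z)


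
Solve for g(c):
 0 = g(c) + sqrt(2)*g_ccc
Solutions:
 g(c) = C3*exp(-2^(5/6)*c/2) + (C1*sin(2^(5/6)*sqrt(3)*c/4) + C2*cos(2^(5/6)*sqrt(3)*c/4))*exp(2^(5/6)*c/4)


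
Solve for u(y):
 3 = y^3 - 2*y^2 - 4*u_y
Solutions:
 u(y) = C1 + y^4/16 - y^3/6 - 3*y/4


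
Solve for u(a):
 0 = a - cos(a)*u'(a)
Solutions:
 u(a) = C1 + Integral(a/cos(a), a)


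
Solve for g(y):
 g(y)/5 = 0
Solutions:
 g(y) = 0


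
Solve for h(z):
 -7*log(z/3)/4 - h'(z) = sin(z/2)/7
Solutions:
 h(z) = C1 - 7*z*log(z)/4 + 7*z/4 + 7*z*log(3)/4 + 2*cos(z/2)/7


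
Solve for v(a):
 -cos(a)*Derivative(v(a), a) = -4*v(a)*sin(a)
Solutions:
 v(a) = C1/cos(a)^4


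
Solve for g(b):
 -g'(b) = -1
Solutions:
 g(b) = C1 + b


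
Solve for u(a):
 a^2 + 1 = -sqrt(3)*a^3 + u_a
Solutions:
 u(a) = C1 + sqrt(3)*a^4/4 + a^3/3 + a


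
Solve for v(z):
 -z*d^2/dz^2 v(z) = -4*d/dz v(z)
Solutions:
 v(z) = C1 + C2*z^5


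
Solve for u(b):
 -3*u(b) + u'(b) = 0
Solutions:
 u(b) = C1*exp(3*b)


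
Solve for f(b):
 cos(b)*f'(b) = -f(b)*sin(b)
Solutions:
 f(b) = C1*cos(b)


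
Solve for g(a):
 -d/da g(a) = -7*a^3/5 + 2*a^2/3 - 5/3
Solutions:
 g(a) = C1 + 7*a^4/20 - 2*a^3/9 + 5*a/3


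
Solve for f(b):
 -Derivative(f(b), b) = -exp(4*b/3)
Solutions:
 f(b) = C1 + 3*exp(4*b/3)/4


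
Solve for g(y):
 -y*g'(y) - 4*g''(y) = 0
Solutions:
 g(y) = C1 + C2*erf(sqrt(2)*y/4)


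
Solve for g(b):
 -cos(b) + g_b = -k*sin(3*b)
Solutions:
 g(b) = C1 + k*cos(3*b)/3 + sin(b)


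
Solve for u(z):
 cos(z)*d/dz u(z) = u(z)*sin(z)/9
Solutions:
 u(z) = C1/cos(z)^(1/9)


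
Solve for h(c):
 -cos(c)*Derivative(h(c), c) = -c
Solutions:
 h(c) = C1 + Integral(c/cos(c), c)


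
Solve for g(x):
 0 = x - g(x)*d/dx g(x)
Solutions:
 g(x) = -sqrt(C1 + x^2)
 g(x) = sqrt(C1 + x^2)


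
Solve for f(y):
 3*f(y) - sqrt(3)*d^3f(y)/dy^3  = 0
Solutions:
 f(y) = C3*exp(3^(1/6)*y) + (C1*sin(3^(2/3)*y/2) + C2*cos(3^(2/3)*y/2))*exp(-3^(1/6)*y/2)


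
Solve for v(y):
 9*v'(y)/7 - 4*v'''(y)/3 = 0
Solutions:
 v(y) = C1 + C2*exp(-3*sqrt(21)*y/14) + C3*exp(3*sqrt(21)*y/14)


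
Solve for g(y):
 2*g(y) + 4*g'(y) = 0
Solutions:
 g(y) = C1*exp(-y/2)


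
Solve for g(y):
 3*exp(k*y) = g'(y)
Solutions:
 g(y) = C1 + 3*exp(k*y)/k


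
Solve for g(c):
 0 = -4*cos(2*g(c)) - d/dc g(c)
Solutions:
 g(c) = -asin((C1 + exp(16*c))/(C1 - exp(16*c)))/2 + pi/2
 g(c) = asin((C1 + exp(16*c))/(C1 - exp(16*c)))/2


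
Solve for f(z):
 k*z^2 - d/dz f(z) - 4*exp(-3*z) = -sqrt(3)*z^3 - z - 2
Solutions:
 f(z) = C1 + k*z^3/3 + sqrt(3)*z^4/4 + z^2/2 + 2*z + 4*exp(-3*z)/3


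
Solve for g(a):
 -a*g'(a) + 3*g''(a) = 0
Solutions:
 g(a) = C1 + C2*erfi(sqrt(6)*a/6)


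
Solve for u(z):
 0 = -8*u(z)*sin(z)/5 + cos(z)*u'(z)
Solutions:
 u(z) = C1/cos(z)^(8/5)


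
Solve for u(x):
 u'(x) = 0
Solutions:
 u(x) = C1


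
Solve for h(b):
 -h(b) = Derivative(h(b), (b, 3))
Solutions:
 h(b) = C3*exp(-b) + (C1*sin(sqrt(3)*b/2) + C2*cos(sqrt(3)*b/2))*exp(b/2)


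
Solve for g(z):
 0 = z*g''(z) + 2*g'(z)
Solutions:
 g(z) = C1 + C2/z


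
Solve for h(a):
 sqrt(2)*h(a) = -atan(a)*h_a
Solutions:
 h(a) = C1*exp(-sqrt(2)*Integral(1/atan(a), a))


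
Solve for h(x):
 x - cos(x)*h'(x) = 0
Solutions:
 h(x) = C1 + Integral(x/cos(x), x)


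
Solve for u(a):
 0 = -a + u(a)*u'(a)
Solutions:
 u(a) = -sqrt(C1 + a^2)
 u(a) = sqrt(C1 + a^2)


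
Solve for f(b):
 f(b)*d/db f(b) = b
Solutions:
 f(b) = -sqrt(C1 + b^2)
 f(b) = sqrt(C1 + b^2)


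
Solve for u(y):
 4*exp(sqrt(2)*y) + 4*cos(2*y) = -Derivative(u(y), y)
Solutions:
 u(y) = C1 - 2*sqrt(2)*exp(sqrt(2)*y) - 2*sin(2*y)


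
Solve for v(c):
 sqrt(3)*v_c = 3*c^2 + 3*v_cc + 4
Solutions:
 v(c) = C1 + C2*exp(sqrt(3)*c/3) + sqrt(3)*c^3/3 + 3*c^2 + 22*sqrt(3)*c/3


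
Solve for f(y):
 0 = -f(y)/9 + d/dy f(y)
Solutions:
 f(y) = C1*exp(y/9)


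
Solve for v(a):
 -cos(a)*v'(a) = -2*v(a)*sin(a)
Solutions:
 v(a) = C1/cos(a)^2


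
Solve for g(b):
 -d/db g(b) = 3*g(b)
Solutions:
 g(b) = C1*exp(-3*b)


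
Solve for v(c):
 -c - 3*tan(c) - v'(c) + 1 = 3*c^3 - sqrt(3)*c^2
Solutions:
 v(c) = C1 - 3*c^4/4 + sqrt(3)*c^3/3 - c^2/2 + c + 3*log(cos(c))


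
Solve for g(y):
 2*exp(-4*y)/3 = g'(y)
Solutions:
 g(y) = C1 - exp(-4*y)/6


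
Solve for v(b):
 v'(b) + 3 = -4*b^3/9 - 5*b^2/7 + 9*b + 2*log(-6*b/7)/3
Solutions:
 v(b) = C1 - b^4/9 - 5*b^3/21 + 9*b^2/2 + 2*b*log(-b)/3 + b*(-11 - 2*log(7) + 2*log(6))/3


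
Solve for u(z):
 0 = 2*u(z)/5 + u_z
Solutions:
 u(z) = C1*exp(-2*z/5)


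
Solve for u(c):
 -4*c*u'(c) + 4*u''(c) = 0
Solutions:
 u(c) = C1 + C2*erfi(sqrt(2)*c/2)


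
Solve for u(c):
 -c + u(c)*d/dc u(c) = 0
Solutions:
 u(c) = -sqrt(C1 + c^2)
 u(c) = sqrt(C1 + c^2)


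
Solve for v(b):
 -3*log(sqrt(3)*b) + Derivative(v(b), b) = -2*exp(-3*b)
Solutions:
 v(b) = C1 + 3*b*log(b) + b*(-3 + 3*log(3)/2) + 2*exp(-3*b)/3


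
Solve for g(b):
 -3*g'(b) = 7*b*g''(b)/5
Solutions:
 g(b) = C1 + C2/b^(8/7)


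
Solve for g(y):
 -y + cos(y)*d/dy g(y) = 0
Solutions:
 g(y) = C1 + Integral(y/cos(y), y)


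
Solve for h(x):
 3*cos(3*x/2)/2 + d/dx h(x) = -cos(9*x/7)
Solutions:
 h(x) = C1 - 7*sin(9*x/7)/9 - sin(3*x/2)


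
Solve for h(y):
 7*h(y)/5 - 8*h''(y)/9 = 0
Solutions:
 h(y) = C1*exp(-3*sqrt(70)*y/20) + C2*exp(3*sqrt(70)*y/20)


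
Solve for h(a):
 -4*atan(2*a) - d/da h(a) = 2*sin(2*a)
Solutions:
 h(a) = C1 - 4*a*atan(2*a) + log(4*a^2 + 1) + cos(2*a)


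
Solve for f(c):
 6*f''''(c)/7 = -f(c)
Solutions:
 f(c) = (C1*sin(14^(1/4)*3^(3/4)*c/6) + C2*cos(14^(1/4)*3^(3/4)*c/6))*exp(-14^(1/4)*3^(3/4)*c/6) + (C3*sin(14^(1/4)*3^(3/4)*c/6) + C4*cos(14^(1/4)*3^(3/4)*c/6))*exp(14^(1/4)*3^(3/4)*c/6)


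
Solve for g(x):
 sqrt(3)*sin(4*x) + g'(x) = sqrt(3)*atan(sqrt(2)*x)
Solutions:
 g(x) = C1 + sqrt(3)*(x*atan(sqrt(2)*x) - sqrt(2)*log(2*x^2 + 1)/4) + sqrt(3)*cos(4*x)/4


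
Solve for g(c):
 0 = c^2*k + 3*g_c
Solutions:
 g(c) = C1 - c^3*k/9


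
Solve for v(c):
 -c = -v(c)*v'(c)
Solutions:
 v(c) = -sqrt(C1 + c^2)
 v(c) = sqrt(C1 + c^2)


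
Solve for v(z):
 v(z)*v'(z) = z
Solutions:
 v(z) = -sqrt(C1 + z^2)
 v(z) = sqrt(C1 + z^2)


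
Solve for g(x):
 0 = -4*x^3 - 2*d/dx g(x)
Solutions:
 g(x) = C1 - x^4/2


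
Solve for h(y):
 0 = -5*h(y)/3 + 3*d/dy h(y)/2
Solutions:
 h(y) = C1*exp(10*y/9)


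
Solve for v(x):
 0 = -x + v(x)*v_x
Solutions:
 v(x) = -sqrt(C1 + x^2)
 v(x) = sqrt(C1 + x^2)


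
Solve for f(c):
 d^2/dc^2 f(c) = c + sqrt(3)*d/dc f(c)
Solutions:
 f(c) = C1 + C2*exp(sqrt(3)*c) - sqrt(3)*c^2/6 - c/3


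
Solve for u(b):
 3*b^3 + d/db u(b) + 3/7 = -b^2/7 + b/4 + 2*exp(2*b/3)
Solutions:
 u(b) = C1 - 3*b^4/4 - b^3/21 + b^2/8 - 3*b/7 + 3*exp(2*b/3)


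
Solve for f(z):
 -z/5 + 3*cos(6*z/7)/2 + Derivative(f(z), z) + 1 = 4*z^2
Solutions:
 f(z) = C1 + 4*z^3/3 + z^2/10 - z - 7*sin(6*z/7)/4


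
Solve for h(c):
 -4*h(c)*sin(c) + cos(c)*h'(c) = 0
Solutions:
 h(c) = C1/cos(c)^4


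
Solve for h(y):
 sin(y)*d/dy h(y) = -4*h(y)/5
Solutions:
 h(y) = C1*(cos(y) + 1)^(2/5)/(cos(y) - 1)^(2/5)


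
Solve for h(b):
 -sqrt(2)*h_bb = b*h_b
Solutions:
 h(b) = C1 + C2*erf(2^(1/4)*b/2)


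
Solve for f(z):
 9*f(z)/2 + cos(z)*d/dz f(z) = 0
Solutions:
 f(z) = C1*(sin(z) - 1)^(1/4)*(sin(z)^2 - 2*sin(z) + 1)/((sin(z) + 1)^(1/4)*(sin(z)^2 + 2*sin(z) + 1))


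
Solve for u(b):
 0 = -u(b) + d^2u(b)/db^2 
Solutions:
 u(b) = C1*exp(-b) + C2*exp(b)


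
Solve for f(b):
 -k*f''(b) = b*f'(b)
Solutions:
 f(b) = C1 + C2*sqrt(k)*erf(sqrt(2)*b*sqrt(1/k)/2)


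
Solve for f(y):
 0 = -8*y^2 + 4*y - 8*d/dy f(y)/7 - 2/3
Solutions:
 f(y) = C1 - 7*y^3/3 + 7*y^2/4 - 7*y/12


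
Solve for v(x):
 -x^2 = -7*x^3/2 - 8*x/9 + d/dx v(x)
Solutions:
 v(x) = C1 + 7*x^4/8 - x^3/3 + 4*x^2/9


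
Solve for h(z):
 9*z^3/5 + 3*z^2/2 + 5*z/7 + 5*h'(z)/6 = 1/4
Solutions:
 h(z) = C1 - 27*z^4/50 - 3*z^3/5 - 3*z^2/7 + 3*z/10


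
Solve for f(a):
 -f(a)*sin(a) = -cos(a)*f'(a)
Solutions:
 f(a) = C1/cos(a)


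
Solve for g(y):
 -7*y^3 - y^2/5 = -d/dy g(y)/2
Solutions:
 g(y) = C1 + 7*y^4/2 + 2*y^3/15


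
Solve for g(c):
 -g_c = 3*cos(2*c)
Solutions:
 g(c) = C1 - 3*sin(2*c)/2


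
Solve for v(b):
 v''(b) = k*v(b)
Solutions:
 v(b) = C1*exp(-b*sqrt(k)) + C2*exp(b*sqrt(k))


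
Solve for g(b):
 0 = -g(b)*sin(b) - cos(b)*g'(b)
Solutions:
 g(b) = C1*cos(b)


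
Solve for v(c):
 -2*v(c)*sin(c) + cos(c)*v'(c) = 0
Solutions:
 v(c) = C1/cos(c)^2


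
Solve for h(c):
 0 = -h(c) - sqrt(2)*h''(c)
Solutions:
 h(c) = C1*sin(2^(3/4)*c/2) + C2*cos(2^(3/4)*c/2)


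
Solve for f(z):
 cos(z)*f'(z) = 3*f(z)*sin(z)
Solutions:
 f(z) = C1/cos(z)^3


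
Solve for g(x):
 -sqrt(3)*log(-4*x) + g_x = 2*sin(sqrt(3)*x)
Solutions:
 g(x) = C1 + sqrt(3)*x*(log(-x) - 1) + 2*sqrt(3)*x*log(2) - 2*sqrt(3)*cos(sqrt(3)*x)/3


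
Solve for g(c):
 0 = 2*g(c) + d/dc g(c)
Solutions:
 g(c) = C1*exp(-2*c)


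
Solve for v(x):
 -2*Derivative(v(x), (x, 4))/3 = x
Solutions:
 v(x) = C1 + C2*x + C3*x^2 + C4*x^3 - x^5/80


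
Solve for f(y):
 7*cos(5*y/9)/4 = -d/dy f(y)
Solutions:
 f(y) = C1 - 63*sin(5*y/9)/20


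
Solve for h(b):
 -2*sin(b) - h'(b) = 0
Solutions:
 h(b) = C1 + 2*cos(b)


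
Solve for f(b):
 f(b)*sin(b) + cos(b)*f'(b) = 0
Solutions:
 f(b) = C1*cos(b)


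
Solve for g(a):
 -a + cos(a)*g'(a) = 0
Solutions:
 g(a) = C1 + Integral(a/cos(a), a)


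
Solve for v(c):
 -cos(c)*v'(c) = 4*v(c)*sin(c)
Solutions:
 v(c) = C1*cos(c)^4


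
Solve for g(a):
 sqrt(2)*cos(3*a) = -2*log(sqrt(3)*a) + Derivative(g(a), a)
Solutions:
 g(a) = C1 + 2*a*log(a) - 2*a + a*log(3) + sqrt(2)*sin(3*a)/3


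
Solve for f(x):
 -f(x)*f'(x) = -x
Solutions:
 f(x) = -sqrt(C1 + x^2)
 f(x) = sqrt(C1 + x^2)


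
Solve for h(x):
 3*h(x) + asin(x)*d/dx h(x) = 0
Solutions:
 h(x) = C1*exp(-3*Integral(1/asin(x), x))


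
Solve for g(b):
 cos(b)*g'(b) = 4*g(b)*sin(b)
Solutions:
 g(b) = C1/cos(b)^4


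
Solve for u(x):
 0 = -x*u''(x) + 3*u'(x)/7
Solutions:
 u(x) = C1 + C2*x^(10/7)


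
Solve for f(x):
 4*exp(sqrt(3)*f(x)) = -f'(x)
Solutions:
 f(x) = sqrt(3)*(2*log(1/(C1 + 4*x)) - log(3))/6


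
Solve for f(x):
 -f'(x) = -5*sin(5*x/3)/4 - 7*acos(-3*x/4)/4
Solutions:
 f(x) = C1 + 7*x*acos(-3*x/4)/4 + 7*sqrt(16 - 9*x^2)/12 - 3*cos(5*x/3)/4


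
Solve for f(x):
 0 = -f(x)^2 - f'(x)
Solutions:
 f(x) = 1/(C1 + x)


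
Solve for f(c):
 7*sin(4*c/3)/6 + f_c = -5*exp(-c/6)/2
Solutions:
 f(c) = C1 + 7*cos(4*c/3)/8 + 15*exp(-c/6)


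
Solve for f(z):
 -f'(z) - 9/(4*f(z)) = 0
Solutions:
 f(z) = -sqrt(C1 - 18*z)/2
 f(z) = sqrt(C1 - 18*z)/2


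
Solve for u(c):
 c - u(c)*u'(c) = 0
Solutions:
 u(c) = -sqrt(C1 + c^2)
 u(c) = sqrt(C1 + c^2)


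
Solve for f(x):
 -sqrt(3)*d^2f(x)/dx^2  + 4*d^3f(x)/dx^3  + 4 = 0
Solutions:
 f(x) = C1 + C2*x + C3*exp(sqrt(3)*x/4) + 2*sqrt(3)*x^2/3


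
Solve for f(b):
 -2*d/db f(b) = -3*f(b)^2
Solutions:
 f(b) = -2/(C1 + 3*b)


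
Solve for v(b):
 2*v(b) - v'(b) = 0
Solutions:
 v(b) = C1*exp(2*b)


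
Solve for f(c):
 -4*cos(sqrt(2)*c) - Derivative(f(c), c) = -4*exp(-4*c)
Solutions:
 f(c) = C1 - 2*sqrt(2)*sin(sqrt(2)*c) - exp(-4*c)


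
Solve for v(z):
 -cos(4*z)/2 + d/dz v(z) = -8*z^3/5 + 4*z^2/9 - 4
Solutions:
 v(z) = C1 - 2*z^4/5 + 4*z^3/27 - 4*z + sin(4*z)/8


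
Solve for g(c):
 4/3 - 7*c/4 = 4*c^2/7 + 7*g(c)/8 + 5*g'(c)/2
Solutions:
 g(c) = C1*exp(-7*c/20) - 32*c^2/49 + 594*c/343 - 24664/7203


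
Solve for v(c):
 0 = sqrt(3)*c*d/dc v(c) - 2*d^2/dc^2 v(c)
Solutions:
 v(c) = C1 + C2*erfi(3^(1/4)*c/2)


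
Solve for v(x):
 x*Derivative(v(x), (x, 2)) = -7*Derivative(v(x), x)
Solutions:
 v(x) = C1 + C2/x^6


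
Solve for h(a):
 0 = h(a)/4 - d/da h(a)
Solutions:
 h(a) = C1*exp(a/4)


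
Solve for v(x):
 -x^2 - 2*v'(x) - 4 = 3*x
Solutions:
 v(x) = C1 - x^3/6 - 3*x^2/4 - 2*x


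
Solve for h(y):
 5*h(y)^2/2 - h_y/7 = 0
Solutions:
 h(y) = -2/(C1 + 35*y)


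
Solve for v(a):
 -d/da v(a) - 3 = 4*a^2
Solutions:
 v(a) = C1 - 4*a^3/3 - 3*a


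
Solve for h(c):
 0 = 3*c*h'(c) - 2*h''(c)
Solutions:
 h(c) = C1 + C2*erfi(sqrt(3)*c/2)


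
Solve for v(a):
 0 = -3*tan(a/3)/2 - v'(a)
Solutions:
 v(a) = C1 + 9*log(cos(a/3))/2


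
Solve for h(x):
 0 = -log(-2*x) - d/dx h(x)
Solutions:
 h(x) = C1 - x*log(-x) + x*(1 - log(2))


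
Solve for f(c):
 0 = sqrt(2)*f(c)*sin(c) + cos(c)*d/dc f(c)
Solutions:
 f(c) = C1*cos(c)^(sqrt(2))


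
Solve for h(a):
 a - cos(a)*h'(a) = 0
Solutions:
 h(a) = C1 + Integral(a/cos(a), a)


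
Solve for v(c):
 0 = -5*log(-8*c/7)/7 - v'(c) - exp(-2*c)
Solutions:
 v(c) = C1 - 5*c*log(-c)/7 + 5*c*(-3*log(2) + 1 + log(7))/7 + exp(-2*c)/2


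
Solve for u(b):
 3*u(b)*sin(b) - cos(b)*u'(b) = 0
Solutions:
 u(b) = C1/cos(b)^3


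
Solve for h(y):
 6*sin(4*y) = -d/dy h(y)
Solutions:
 h(y) = C1 + 3*cos(4*y)/2


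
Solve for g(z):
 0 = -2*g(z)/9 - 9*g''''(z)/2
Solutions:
 g(z) = (C1*sin(z/3) + C2*cos(z/3))*exp(-z/3) + (C3*sin(z/3) + C4*cos(z/3))*exp(z/3)


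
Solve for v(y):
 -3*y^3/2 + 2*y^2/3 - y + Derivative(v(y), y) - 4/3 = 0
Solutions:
 v(y) = C1 + 3*y^4/8 - 2*y^3/9 + y^2/2 + 4*y/3


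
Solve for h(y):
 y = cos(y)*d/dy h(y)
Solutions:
 h(y) = C1 + Integral(y/cos(y), y)


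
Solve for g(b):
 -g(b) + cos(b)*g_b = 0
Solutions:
 g(b) = C1*sqrt(sin(b) + 1)/sqrt(sin(b) - 1)


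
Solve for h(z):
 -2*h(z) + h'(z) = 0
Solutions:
 h(z) = C1*exp(2*z)


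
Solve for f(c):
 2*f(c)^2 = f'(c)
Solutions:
 f(c) = -1/(C1 + 2*c)


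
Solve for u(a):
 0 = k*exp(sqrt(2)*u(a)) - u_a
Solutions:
 u(a) = sqrt(2)*(2*log(-1/(C1 + a*k)) - log(2))/4


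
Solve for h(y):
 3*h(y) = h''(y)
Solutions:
 h(y) = C1*exp(-sqrt(3)*y) + C2*exp(sqrt(3)*y)


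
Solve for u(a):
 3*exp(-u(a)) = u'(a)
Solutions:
 u(a) = log(C1 + 3*a)


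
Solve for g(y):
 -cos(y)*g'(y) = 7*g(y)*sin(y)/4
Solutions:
 g(y) = C1*cos(y)^(7/4)


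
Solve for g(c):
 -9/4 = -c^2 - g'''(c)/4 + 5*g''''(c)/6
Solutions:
 g(c) = C1 + C2*c + C3*c^2 + C4*exp(3*c/10) - c^5/15 - 10*c^4/9 - 719*c^3/54


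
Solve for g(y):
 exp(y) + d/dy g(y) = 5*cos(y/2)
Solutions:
 g(y) = C1 - exp(y) + 10*sin(y/2)


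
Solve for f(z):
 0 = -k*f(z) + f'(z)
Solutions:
 f(z) = C1*exp(k*z)


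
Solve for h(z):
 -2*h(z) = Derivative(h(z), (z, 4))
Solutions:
 h(z) = (C1*sin(2^(3/4)*z/2) + C2*cos(2^(3/4)*z/2))*exp(-2^(3/4)*z/2) + (C3*sin(2^(3/4)*z/2) + C4*cos(2^(3/4)*z/2))*exp(2^(3/4)*z/2)


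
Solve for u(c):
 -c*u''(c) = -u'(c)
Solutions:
 u(c) = C1 + C2*c^2


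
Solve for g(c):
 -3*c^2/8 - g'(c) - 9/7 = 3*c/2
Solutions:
 g(c) = C1 - c^3/8 - 3*c^2/4 - 9*c/7


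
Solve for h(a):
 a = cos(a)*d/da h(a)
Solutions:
 h(a) = C1 + Integral(a/cos(a), a)


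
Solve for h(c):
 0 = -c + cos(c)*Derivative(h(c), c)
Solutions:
 h(c) = C1 + Integral(c/cos(c), c)


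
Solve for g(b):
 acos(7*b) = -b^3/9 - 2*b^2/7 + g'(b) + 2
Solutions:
 g(b) = C1 + b^4/36 + 2*b^3/21 + b*acos(7*b) - 2*b - sqrt(1 - 49*b^2)/7


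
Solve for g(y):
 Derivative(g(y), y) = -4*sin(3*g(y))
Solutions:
 g(y) = -acos((-C1 - exp(24*y))/(C1 - exp(24*y)))/3 + 2*pi/3
 g(y) = acos((-C1 - exp(24*y))/(C1 - exp(24*y)))/3


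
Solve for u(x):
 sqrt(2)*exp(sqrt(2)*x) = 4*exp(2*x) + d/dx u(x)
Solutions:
 u(x) = C1 - 2*exp(2*x) + exp(sqrt(2)*x)


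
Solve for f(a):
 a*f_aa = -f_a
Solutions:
 f(a) = C1 + C2*log(a)


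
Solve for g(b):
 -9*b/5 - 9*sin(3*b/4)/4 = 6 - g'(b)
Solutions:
 g(b) = C1 + 9*b^2/10 + 6*b - 3*cos(3*b/4)


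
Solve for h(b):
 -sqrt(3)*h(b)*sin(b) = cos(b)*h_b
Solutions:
 h(b) = C1*cos(b)^(sqrt(3))


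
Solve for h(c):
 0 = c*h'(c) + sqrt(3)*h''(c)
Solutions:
 h(c) = C1 + C2*erf(sqrt(2)*3^(3/4)*c/6)


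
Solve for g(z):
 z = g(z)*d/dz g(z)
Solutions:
 g(z) = -sqrt(C1 + z^2)
 g(z) = sqrt(C1 + z^2)


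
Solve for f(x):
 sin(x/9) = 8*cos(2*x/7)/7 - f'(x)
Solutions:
 f(x) = C1 + 4*sin(2*x/7) + 9*cos(x/9)


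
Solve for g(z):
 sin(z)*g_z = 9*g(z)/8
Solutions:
 g(z) = C1*(cos(z) - 1)^(9/16)/(cos(z) + 1)^(9/16)


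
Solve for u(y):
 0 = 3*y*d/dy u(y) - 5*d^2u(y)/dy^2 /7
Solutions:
 u(y) = C1 + C2*erfi(sqrt(210)*y/10)
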